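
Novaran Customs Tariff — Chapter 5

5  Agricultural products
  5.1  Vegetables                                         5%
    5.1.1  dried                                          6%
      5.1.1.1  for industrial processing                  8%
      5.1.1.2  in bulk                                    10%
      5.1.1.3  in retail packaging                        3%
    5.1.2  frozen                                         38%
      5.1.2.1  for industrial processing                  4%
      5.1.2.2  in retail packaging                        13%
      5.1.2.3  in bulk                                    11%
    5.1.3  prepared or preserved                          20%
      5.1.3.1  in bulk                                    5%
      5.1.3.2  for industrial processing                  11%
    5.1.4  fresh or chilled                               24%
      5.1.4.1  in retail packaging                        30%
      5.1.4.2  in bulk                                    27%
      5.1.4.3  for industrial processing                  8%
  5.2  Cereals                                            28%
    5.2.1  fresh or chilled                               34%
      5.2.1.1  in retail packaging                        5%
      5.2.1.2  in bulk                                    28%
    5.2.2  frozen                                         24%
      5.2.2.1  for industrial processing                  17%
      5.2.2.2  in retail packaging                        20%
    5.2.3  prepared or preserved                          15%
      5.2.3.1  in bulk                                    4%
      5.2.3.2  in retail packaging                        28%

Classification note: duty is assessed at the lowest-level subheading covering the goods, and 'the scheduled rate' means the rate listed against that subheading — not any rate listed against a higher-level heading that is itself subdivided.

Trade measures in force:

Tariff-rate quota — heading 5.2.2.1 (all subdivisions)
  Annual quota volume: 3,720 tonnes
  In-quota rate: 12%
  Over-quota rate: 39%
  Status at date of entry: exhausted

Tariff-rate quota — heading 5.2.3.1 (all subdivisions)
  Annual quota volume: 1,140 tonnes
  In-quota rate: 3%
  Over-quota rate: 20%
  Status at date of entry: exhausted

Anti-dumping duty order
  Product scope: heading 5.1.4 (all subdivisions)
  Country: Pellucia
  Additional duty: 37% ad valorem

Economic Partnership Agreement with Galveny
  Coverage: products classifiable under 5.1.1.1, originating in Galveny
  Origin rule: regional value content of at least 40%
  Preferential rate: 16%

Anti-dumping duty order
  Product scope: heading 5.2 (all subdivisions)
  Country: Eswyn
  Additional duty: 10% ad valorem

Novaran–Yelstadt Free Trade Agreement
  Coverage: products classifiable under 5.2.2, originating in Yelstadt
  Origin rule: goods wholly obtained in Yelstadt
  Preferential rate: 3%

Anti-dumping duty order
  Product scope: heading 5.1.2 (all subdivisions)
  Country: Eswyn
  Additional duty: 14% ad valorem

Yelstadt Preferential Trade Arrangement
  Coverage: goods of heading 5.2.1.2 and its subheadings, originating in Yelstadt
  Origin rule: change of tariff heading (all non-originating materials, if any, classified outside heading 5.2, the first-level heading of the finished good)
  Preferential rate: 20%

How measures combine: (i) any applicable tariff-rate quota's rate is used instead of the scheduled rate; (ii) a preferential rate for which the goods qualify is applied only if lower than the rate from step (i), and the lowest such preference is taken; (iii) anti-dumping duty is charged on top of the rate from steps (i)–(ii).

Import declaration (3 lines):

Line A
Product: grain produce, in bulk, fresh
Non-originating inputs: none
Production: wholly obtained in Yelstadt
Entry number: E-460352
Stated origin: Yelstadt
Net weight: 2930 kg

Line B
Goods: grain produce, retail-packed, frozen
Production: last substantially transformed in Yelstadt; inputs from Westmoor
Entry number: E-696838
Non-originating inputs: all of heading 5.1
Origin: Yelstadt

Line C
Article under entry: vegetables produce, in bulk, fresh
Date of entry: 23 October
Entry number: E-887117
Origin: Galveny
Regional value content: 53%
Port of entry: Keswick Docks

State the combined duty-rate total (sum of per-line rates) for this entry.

67%

Line A: grain → 5.2; fresh → 5.2.1; in bulk → 5.2.1.2. Scheduled 28%. Yelstadt agreement on 5.2.2: 5.2.1.2 not covered; Yelstadt agreement on 5.2.1.2: CTH met → 20% available; preferential 20%. → 20%.
Line B: grain → 5.2; frozen → 5.2.2; retail-packed → 5.2.2.2. Scheduled 20%. Yelstadt agreement on 5.2.2: not wholly obtained; Yelstadt agreement on 5.2.1.2: 5.2.2.2 not covered. → 20%.
Line C: vegetables → 5.1; fresh → 5.1.4; in bulk → 5.1.4.2. Scheduled 27%. Galveny agreement on 5.1.1.1: 5.1.4.2 not covered. → 27%.
Sum: 20% + 20% + 27% = 67%.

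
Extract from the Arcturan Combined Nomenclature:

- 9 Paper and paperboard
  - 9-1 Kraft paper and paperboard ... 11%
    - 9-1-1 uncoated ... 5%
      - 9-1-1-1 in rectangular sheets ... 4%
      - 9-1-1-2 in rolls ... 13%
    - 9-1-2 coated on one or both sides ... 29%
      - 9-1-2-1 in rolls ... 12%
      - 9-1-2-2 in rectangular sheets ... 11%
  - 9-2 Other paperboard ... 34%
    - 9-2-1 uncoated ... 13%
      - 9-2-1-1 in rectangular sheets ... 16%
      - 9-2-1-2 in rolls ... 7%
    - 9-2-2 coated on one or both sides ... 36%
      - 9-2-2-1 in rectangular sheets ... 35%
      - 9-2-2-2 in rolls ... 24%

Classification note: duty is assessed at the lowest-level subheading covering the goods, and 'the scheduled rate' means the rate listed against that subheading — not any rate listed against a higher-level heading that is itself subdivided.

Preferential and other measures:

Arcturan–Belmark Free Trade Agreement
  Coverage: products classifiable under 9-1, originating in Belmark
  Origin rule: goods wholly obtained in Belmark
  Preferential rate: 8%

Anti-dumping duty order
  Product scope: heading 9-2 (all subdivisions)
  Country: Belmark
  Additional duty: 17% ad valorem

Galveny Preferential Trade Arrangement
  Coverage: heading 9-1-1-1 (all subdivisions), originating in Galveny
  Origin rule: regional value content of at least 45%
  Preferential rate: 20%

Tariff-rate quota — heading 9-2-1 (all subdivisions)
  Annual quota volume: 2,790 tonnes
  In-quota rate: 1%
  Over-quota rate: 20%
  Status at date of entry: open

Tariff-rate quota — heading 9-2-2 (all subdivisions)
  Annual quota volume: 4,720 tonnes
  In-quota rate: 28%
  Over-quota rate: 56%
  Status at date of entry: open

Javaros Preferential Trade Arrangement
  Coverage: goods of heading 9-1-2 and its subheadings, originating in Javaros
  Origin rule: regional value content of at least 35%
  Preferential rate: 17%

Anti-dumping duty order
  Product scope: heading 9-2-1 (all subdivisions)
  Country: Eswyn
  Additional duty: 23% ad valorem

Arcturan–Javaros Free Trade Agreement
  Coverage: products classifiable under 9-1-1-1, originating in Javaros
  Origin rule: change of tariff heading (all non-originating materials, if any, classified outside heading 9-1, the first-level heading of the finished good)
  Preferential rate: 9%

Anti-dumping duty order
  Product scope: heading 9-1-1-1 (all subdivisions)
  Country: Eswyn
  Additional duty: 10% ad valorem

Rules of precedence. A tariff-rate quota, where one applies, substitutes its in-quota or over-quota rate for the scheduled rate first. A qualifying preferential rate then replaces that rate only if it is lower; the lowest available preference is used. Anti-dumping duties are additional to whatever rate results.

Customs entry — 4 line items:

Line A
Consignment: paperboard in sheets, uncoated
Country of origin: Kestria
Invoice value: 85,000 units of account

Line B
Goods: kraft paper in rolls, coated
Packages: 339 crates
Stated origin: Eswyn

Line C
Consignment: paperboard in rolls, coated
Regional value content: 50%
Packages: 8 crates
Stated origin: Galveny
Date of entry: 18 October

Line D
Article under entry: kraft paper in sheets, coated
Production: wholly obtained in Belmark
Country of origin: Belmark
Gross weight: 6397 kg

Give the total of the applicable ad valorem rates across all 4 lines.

49%

Line A: paperboard → 9-2; uncoated → 9-2-1; in sheets → 9-2-1-1. Scheduled 16%. quota on 9-2-1 open → in-quota 1%. → 1%.
Line B: kraft paper → 9-1; coated → 9-1-2; in rolls → 9-1-2-1. Scheduled 12%. No special measure applies. → 12%.
Line C: paperboard → 9-2; coated → 9-2-2; in rolls → 9-2-2-2. Scheduled 24%. quota on 9-2-2 open → in-quota 28%; Galveny agreement on 9-1-1-1: 9-2-2-2 not covered. → 28%.
Line D: kraft paper → 9-1; coated → 9-1-2; in sheets → 9-1-2-2. Scheduled 11%. Belmark agreement on 9-1: wholly obtained → 8% available; preferential 8%. → 8%.
Sum: 1% + 12% + 28% + 8% = 49%.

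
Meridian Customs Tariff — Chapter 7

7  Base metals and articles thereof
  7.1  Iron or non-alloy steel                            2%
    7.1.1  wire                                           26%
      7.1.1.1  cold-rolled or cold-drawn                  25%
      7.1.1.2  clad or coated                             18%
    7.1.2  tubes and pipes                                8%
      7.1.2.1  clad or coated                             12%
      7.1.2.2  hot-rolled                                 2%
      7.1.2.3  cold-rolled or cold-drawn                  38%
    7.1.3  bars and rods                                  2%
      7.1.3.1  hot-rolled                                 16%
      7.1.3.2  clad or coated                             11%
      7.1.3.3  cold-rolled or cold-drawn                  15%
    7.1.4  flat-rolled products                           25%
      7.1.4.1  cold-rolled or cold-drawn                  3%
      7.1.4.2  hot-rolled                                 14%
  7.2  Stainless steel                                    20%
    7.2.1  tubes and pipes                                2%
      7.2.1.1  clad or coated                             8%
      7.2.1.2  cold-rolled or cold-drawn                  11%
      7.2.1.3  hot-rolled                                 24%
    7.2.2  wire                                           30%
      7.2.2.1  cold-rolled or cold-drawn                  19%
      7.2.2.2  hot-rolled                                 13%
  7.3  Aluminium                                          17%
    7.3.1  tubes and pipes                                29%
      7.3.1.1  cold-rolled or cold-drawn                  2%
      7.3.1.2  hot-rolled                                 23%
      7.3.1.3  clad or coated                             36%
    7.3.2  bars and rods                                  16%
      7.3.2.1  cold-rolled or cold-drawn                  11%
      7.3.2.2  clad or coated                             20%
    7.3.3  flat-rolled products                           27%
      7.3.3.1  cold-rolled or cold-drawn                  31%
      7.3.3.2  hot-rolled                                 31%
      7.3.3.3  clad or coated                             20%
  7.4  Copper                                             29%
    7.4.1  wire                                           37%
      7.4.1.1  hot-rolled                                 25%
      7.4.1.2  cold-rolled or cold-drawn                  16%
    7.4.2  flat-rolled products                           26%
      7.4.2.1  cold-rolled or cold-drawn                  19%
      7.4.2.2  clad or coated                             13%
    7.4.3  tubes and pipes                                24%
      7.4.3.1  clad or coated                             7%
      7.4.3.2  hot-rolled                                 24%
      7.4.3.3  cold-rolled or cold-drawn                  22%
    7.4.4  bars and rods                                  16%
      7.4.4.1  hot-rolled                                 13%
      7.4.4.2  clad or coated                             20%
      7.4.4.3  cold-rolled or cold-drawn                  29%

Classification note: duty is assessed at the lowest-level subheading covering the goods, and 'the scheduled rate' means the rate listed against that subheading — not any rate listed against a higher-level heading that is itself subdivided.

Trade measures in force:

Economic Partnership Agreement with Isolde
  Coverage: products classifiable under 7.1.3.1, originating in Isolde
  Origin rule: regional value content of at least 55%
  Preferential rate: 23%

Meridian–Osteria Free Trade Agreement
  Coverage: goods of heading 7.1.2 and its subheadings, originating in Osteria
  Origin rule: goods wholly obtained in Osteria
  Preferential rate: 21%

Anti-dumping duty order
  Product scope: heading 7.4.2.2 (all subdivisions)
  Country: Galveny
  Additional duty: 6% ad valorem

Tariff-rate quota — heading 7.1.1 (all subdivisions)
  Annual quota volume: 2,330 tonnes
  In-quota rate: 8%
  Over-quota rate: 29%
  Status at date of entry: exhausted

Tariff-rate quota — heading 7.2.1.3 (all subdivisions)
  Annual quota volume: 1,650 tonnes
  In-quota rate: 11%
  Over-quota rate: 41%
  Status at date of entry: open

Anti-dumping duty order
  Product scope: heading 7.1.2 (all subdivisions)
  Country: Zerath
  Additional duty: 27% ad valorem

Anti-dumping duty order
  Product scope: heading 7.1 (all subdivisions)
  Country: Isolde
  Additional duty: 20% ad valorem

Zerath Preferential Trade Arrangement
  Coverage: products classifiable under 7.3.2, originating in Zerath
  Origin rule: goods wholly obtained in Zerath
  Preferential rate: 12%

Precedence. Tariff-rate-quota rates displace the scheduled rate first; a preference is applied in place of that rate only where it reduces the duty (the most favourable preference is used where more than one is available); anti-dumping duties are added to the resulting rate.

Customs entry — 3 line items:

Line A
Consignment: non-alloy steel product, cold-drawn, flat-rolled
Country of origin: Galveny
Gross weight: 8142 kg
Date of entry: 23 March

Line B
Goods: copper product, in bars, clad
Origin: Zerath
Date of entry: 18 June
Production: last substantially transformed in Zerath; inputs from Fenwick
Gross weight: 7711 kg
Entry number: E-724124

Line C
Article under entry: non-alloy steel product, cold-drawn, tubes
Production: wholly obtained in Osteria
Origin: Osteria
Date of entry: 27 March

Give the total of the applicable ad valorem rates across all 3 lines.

44%

Line A: non-alloy steel → 7.1; flat-rolled → 7.1.4; cold-drawn → 7.1.4.1. Scheduled 3%. No special measure applies. → 3%.
Line B: copper → 7.4; in bars → 7.4.4; clad → 7.4.4.2. Scheduled 20%. Zerath agreement on 7.3.2: 7.4.4.2 not covered. → 20%.
Line C: non-alloy steel → 7.1; tubes → 7.1.2; cold-drawn → 7.1.2.3. Scheduled 38%. Osteria agreement on 7.1.2: wholly obtained → 21% available; preferential 21%. → 21%.
Sum: 3% + 20% + 21% = 44%.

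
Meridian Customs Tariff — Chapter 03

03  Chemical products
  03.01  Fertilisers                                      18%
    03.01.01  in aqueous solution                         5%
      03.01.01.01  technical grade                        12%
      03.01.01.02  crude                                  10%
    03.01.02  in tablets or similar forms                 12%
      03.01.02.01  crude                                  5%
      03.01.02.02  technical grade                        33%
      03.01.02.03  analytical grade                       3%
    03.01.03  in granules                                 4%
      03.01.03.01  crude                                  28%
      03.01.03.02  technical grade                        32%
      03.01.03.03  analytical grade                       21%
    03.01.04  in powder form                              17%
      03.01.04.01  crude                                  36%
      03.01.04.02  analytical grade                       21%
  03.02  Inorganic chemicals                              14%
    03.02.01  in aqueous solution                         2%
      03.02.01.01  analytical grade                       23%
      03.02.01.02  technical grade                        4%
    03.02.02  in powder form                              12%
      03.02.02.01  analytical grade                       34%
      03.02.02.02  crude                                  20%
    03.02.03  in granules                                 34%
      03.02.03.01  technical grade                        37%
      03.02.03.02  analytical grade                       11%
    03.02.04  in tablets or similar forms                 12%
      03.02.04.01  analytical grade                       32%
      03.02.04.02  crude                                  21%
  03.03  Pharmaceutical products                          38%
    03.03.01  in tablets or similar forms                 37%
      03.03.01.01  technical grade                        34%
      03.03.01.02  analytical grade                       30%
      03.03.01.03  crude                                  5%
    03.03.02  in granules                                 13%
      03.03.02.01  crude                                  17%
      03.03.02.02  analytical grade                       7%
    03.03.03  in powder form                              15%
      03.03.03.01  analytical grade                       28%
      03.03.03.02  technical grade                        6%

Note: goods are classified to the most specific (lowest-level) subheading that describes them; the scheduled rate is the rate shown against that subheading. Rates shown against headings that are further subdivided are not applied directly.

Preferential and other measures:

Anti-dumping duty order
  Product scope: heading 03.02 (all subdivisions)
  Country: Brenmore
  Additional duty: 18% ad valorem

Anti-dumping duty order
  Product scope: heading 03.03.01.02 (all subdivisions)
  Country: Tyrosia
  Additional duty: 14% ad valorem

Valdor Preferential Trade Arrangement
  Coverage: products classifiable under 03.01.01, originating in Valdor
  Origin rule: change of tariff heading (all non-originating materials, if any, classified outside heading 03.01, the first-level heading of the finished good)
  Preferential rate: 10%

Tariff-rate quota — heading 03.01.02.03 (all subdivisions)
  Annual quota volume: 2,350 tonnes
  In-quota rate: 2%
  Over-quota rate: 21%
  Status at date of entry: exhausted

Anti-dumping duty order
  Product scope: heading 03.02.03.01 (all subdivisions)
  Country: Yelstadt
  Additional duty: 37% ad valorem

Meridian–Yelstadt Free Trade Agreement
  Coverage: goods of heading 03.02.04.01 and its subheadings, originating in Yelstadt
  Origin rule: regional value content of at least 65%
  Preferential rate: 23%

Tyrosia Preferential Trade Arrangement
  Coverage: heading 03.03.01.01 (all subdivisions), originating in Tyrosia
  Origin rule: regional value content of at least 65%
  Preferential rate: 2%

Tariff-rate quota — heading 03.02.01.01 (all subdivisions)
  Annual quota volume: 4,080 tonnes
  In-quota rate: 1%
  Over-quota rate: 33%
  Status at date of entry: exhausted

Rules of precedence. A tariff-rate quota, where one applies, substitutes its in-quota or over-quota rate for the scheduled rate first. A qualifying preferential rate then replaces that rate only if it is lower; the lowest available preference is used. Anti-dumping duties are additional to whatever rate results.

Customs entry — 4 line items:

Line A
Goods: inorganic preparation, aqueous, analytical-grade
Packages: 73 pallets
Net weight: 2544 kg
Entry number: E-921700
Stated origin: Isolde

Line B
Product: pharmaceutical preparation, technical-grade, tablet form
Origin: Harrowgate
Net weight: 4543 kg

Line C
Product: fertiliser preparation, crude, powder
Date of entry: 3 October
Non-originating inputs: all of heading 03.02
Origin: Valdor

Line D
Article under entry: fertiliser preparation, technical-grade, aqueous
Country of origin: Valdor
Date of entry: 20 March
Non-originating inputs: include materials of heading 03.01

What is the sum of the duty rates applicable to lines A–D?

Line A: inorganic → 03.02; aqueous → 03.02.01; analytical-grade → 03.02.01.01. Scheduled 23%. quota on 03.02.01.01 exhausted → over-quota 33%. → 33%.
Line B: pharmaceutical → 03.03; tablet form → 03.03.01; technical-grade → 03.03.01.01. Scheduled 34%. No special measure applies. → 34%.
Line C: fertiliser → 03.01; powder → 03.01.04; crude → 03.01.04.01. Scheduled 36%. Valdor agreement on 03.01.01: 03.01.04.01 not covered. → 36%.
Line D: fertiliser → 03.01; aqueous → 03.01.01; technical-grade → 03.01.01.01. Scheduled 12%. Valdor agreement on 03.01.01: CTH not met. → 12%.
Sum: 33% + 34% + 36% + 12% = 115%.

115%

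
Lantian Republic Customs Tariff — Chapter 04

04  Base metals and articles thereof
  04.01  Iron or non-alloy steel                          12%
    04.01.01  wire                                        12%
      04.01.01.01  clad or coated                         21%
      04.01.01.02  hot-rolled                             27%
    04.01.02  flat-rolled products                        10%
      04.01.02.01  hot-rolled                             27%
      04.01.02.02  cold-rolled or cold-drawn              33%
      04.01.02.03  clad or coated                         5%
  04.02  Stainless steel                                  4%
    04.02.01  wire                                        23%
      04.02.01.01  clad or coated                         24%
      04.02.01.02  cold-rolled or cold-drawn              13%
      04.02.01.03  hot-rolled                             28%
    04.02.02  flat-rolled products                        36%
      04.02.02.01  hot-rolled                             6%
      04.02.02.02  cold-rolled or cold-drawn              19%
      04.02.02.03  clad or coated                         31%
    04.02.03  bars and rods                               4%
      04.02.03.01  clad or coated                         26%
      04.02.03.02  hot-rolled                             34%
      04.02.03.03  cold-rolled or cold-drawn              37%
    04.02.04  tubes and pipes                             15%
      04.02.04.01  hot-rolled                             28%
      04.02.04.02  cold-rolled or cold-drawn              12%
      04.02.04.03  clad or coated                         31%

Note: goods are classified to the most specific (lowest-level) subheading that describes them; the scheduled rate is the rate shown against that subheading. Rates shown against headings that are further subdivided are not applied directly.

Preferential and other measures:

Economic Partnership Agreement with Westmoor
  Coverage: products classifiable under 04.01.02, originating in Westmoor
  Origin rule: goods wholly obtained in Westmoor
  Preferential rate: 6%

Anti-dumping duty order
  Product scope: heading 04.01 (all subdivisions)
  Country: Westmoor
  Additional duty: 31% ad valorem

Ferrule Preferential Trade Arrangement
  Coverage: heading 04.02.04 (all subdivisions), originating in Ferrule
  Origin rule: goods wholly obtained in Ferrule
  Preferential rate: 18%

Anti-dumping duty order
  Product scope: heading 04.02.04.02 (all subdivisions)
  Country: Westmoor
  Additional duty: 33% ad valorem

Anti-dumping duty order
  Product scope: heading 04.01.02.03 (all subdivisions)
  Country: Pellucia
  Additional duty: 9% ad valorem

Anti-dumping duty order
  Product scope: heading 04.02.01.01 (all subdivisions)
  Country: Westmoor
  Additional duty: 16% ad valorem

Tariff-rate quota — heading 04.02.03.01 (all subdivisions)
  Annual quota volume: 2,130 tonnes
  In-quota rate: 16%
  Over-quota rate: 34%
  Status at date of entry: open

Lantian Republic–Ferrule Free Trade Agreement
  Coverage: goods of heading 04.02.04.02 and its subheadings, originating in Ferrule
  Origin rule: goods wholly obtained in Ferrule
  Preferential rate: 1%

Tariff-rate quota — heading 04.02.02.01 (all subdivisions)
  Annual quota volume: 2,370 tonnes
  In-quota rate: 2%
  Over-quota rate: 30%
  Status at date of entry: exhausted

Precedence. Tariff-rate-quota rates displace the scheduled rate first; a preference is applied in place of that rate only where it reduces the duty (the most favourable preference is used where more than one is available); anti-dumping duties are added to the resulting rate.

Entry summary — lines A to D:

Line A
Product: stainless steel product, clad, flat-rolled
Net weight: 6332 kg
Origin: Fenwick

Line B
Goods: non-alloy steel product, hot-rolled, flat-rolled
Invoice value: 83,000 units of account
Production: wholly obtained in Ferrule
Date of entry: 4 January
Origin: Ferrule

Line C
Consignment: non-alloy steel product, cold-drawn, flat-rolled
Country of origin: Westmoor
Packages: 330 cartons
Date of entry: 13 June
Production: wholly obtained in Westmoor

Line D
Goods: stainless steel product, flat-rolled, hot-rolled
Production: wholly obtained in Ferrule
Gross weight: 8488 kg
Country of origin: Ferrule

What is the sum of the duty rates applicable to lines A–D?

125%

Line A: stainless steel → 04.02; flat-rolled → 04.02.02; clad → 04.02.02.03. Scheduled 31%. No special measure applies. → 31%.
Line B: non-alloy steel → 04.01; flat-rolled → 04.01.02; hot-rolled → 04.01.02.01. Scheduled 27%. Ferrule agreement on 04.02.04: 04.01.02.01 not covered; Ferrule agreement on 04.02.04.02: 04.01.02.01 not covered. → 27%.
Line C: non-alloy steel → 04.01; flat-rolled → 04.01.02; cold-drawn → 04.01.02.02. Scheduled 33%. Westmoor agreement on 04.01.02: wholly obtained → 6% available; preferential 6%; anti-dumping (Westmoor, 04.01): +31%; total 6% + 31% = 37%. → 37%.
Line D: stainless steel → 04.02; flat-rolled → 04.02.02; hot-rolled → 04.02.02.01. Scheduled 6%. quota on 04.02.02.01 exhausted → over-quota 30%; Ferrule agreement on 04.02.04: 04.02.02.01 not covered; Ferrule agreement on 04.02.04.02: 04.02.02.01 not covered. → 30%.
Sum: 31% + 27% + 37% + 30% = 125%.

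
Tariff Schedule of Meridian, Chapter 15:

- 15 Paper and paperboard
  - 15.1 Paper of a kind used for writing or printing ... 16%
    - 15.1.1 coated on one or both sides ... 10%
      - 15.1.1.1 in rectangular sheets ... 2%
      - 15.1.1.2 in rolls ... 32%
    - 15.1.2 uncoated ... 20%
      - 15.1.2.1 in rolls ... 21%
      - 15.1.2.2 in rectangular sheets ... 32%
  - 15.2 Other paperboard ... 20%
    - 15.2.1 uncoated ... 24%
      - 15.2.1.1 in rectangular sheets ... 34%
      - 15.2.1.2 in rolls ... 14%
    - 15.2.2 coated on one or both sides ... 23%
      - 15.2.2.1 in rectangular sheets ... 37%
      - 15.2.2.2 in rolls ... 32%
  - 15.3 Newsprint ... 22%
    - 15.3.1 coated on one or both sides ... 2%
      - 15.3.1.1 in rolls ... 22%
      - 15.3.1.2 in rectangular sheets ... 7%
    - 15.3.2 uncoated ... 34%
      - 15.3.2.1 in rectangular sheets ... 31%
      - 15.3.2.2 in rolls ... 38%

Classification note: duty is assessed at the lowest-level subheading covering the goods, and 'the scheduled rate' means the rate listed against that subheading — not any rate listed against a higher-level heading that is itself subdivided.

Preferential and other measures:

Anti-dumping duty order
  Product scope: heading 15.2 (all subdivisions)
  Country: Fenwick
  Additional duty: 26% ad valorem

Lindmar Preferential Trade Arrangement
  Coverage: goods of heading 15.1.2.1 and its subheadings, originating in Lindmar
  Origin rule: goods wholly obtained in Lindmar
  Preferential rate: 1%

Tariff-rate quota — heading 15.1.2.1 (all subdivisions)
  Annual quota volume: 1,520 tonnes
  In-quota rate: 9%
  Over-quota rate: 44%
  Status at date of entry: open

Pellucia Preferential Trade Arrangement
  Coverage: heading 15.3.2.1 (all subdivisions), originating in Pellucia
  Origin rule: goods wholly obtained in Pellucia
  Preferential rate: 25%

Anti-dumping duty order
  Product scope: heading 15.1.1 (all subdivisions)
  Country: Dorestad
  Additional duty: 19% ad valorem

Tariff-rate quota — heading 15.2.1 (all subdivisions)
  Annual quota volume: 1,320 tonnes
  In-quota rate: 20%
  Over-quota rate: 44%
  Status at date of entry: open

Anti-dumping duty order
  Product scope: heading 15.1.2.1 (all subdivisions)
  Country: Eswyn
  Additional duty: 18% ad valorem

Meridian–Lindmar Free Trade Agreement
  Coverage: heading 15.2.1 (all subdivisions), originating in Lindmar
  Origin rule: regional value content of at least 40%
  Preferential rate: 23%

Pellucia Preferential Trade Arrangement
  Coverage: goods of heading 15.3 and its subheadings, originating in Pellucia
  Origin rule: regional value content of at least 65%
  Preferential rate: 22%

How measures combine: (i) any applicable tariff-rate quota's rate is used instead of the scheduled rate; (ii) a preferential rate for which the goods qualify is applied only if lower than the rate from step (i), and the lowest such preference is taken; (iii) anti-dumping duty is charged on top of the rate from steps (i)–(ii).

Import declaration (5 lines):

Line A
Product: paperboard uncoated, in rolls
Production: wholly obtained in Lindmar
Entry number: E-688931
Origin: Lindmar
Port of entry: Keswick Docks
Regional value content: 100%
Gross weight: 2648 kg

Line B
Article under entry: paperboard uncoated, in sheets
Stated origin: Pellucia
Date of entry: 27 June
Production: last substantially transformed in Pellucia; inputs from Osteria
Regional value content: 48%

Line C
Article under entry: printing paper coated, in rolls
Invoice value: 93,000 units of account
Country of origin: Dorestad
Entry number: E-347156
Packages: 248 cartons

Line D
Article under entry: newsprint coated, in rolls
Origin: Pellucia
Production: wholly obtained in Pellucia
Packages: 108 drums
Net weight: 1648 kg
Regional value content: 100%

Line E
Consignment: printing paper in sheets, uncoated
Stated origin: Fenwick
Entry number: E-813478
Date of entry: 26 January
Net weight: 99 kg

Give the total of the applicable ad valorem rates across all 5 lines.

Line A: paperboard → 15.2; uncoated → 15.2.1; in rolls → 15.2.1.2. Scheduled 14%. quota on 15.2.1 open → in-quota 20%; Lindmar agreement on 15.1.2.1: 15.2.1.2 not covered; Lindmar agreement on 15.2.1: RVC ≥ 40% → 23% available; preference 23% not lower than 20% → no reduction. → 20%.
Line B: paperboard → 15.2; uncoated → 15.2.1; in sheets → 15.2.1.1. Scheduled 34%. quota on 15.2.1 open → in-quota 20%; Pellucia agreement on 15.3.2.1: 15.2.1.1 not covered; Pellucia agreement on 15.3: 15.2.1.1 not covered. → 20%.
Line C: printing paper → 15.1; coated → 15.1.1; in rolls → 15.1.1.2. Scheduled 32%. anti-dumping (Dorestad, 15.1.1): +19%; total 32% + 19% = 51%. → 51%.
Line D: newsprint → 15.3; coated → 15.3.1; in rolls → 15.3.1.1. Scheduled 22%. Pellucia agreement on 15.3.2.1: 15.3.1.1 not covered; Pellucia agreement on 15.3: RVC ≥ 65% → 22% available; preference 22% not lower than 22% → no reduction. → 22%.
Line E: printing paper → 15.1; uncoated → 15.1.2; in sheets → 15.1.2.2. Scheduled 32%. No special measure applies. → 32%.
Sum: 20% + 20% + 51% + 22% + 32% = 145%.

145%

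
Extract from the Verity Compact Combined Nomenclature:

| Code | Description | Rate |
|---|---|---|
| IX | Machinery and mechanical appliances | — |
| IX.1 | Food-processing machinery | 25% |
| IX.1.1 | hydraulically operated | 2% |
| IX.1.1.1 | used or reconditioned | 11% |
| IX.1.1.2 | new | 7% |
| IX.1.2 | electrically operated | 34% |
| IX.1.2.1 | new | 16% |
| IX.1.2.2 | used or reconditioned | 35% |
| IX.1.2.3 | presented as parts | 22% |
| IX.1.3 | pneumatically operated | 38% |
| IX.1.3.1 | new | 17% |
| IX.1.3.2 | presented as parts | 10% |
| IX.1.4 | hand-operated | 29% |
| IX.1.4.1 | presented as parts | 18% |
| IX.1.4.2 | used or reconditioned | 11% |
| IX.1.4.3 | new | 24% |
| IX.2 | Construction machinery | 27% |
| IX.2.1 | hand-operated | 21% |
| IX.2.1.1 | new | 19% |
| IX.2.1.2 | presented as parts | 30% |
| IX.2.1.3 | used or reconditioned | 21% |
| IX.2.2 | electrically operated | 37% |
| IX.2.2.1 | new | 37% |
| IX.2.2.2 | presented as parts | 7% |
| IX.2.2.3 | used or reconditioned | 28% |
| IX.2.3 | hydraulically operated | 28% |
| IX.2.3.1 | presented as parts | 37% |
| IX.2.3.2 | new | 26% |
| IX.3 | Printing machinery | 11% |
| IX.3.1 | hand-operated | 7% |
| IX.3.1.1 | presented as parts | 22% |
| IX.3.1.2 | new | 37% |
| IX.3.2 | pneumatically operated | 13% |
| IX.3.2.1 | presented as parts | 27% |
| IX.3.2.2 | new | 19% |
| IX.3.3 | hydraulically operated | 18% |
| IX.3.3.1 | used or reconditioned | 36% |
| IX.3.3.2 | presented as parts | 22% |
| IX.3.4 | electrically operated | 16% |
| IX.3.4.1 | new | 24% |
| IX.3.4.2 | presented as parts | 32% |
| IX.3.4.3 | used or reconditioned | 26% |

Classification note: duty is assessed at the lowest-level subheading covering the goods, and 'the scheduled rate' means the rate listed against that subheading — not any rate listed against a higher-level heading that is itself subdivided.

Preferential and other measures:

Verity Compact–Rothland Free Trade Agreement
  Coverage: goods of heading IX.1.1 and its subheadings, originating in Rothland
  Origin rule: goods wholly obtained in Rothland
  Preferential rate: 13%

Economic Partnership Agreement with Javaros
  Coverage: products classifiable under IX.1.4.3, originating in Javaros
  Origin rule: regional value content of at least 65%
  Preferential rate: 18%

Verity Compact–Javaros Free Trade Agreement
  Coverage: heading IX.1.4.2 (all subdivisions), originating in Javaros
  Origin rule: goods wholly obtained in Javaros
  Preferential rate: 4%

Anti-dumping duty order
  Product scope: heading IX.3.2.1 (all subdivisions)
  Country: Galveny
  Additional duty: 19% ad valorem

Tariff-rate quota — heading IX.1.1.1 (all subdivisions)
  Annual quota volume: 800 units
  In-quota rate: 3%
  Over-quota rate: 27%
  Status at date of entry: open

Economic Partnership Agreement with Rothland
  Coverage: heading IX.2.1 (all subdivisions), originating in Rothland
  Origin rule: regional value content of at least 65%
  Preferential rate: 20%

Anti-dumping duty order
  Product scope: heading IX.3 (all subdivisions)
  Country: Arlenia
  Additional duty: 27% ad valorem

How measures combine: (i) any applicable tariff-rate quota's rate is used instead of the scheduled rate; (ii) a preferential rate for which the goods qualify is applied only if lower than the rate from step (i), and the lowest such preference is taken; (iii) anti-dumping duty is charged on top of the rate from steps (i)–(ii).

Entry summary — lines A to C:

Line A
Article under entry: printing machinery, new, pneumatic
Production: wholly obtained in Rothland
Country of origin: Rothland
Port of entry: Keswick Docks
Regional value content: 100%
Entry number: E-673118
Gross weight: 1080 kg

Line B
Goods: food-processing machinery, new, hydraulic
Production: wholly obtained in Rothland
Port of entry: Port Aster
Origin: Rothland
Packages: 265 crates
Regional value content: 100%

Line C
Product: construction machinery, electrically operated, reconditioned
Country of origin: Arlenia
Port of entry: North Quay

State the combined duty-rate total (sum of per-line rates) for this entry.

54%

Line A: printing → IX.3; pneumatic → IX.3.2; new → IX.3.2.2. Scheduled 19%. Rothland agreement on IX.1.1: IX.3.2.2 not covered; Rothland agreement on IX.2.1: IX.3.2.2 not covered. → 19%.
Line B: food-processing → IX.1; hydraulic → IX.1.1; new → IX.1.1.2. Scheduled 7%. Rothland agreement on IX.1.1: wholly obtained → 13% available; Rothland agreement on IX.2.1: IX.1.1.2 not covered; preference 13% not lower than 7% → no reduction. → 7%.
Line C: construction → IX.2; electrically operated → IX.2.2; reconditioned → IX.2.2.3. Scheduled 28%. No special measure applies. → 28%.
Sum: 19% + 7% + 28% = 54%.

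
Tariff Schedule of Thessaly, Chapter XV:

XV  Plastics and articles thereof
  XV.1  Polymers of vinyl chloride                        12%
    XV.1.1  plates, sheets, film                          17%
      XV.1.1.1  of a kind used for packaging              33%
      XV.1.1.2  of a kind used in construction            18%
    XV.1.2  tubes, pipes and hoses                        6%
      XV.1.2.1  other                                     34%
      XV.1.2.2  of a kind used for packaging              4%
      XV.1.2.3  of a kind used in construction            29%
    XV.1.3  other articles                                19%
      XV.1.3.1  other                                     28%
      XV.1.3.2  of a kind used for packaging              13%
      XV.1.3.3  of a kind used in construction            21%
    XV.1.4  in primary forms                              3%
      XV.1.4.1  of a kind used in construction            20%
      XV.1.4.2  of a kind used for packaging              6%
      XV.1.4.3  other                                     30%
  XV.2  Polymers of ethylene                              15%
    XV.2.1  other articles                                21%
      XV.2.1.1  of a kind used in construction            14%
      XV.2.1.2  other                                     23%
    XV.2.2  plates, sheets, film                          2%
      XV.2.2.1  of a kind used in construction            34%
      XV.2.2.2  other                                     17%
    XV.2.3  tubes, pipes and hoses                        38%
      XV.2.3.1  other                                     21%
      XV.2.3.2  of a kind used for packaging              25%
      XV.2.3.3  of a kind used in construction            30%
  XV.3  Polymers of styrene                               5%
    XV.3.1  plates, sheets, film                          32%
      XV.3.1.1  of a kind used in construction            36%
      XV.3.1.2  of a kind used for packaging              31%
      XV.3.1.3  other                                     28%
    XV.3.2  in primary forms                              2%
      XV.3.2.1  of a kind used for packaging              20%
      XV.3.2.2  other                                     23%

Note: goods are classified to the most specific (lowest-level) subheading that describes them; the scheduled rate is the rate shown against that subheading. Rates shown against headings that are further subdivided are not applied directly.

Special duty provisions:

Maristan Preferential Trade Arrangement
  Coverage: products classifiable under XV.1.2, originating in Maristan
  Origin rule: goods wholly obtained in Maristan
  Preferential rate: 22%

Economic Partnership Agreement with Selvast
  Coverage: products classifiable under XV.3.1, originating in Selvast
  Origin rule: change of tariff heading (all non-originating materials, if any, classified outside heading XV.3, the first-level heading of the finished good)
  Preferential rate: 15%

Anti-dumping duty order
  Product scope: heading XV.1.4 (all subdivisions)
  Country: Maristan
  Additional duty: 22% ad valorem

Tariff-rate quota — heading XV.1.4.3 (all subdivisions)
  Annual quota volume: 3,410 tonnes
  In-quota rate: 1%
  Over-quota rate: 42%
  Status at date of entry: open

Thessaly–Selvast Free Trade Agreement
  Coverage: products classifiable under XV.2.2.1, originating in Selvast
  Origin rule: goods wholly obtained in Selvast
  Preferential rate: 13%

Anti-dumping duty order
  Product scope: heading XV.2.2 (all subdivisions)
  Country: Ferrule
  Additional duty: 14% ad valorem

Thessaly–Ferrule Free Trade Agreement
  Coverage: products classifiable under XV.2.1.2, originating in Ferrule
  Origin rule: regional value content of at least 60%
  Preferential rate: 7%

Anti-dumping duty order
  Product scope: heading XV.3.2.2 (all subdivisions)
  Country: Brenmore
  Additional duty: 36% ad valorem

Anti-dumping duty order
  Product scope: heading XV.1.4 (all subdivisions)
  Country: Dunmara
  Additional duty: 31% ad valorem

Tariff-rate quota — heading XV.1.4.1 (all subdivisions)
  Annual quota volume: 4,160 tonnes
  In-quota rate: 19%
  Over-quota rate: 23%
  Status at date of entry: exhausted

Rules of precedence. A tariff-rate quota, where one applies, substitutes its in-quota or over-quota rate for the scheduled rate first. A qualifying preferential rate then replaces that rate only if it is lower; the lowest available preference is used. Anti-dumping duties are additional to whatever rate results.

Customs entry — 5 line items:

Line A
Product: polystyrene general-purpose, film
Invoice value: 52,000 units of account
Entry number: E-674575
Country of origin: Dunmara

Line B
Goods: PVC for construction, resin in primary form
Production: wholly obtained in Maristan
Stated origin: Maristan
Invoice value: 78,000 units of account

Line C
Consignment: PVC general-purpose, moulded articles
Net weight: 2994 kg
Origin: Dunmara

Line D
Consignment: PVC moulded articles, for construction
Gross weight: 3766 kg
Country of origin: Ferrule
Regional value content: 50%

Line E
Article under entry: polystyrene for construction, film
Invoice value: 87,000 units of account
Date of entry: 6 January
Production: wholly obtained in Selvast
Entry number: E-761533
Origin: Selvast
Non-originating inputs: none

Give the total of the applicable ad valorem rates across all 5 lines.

137%

Line A: polystyrene → XV.3; film → XV.3.1; general-purpose → XV.3.1.3. Scheduled 28%. No special measure applies. → 28%.
Line B: PVC → XV.1; resin in primary form → XV.1.4; for construction → XV.1.4.1. Scheduled 20%. quota on XV.1.4.1 exhausted → over-quota 23%; Maristan agreement on XV.1.2: XV.1.4.1 not covered; anti-dumping (Maristan, XV.1.4): +22%; total 23% + 22% = 45%. → 45%.
Line C: PVC → XV.1; moulded articles → XV.1.3; general-purpose → XV.1.3.1. Scheduled 28%. No special measure applies. → 28%.
Line D: PVC → XV.1; moulded articles → XV.1.3; for construction → XV.1.3.3. Scheduled 21%. Ferrule agreement on XV.2.1.2: XV.1.3.3 not covered. → 21%.
Line E: polystyrene → XV.3; film → XV.3.1; for construction → XV.3.1.1. Scheduled 36%. Selvast agreement on XV.3.1: CTH met → 15% available; Selvast agreement on XV.2.2.1: XV.3.1.1 not covered; preferential 15%. → 15%.
Sum: 28% + 45% + 28% + 21% + 15% = 137%.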